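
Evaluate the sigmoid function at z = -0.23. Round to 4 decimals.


Compute exp(0.2300) = 1.2586.
Sigmoid = 1 / (1 + 1.2586) = 1 / 2.2586 = 0.4428.

0.4428


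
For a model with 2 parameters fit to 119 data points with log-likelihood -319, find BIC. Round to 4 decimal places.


ln(119) = 4.779123.
k * ln(n) = 2 * 4.779123 = 9.558246.
-2L = 638.
BIC = 9.558246 + 638 = 647.558246, which rounds to 647.5582.

647.5582


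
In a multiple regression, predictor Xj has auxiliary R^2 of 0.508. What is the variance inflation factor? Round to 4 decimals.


Using VIF = 1/(1 - R^2_j):
1 - 0.508 = 0.492.
VIF = 2.0325.

2.0325


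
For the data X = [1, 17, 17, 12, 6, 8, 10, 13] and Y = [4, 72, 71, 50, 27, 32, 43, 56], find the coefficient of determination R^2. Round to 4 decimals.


The fitted line is Y = 0.2000 + 4.2071*X.
SSres = 8.8643, SStot = 3725.8750.
R^2 = 1 - SSres/SStot = 0.9976.

0.9976


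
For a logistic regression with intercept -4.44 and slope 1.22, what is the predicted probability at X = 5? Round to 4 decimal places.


Compute z = -4.44 + (1.22)(5) = 1.6600.
exp(-z) = 0.1901.
P = 1/(1 + 0.1901) = 0.8402.

0.8402


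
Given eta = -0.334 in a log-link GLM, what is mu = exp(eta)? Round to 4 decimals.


The inverse log link gives:
mu = exp(-0.334) = 0.7161.

0.7161


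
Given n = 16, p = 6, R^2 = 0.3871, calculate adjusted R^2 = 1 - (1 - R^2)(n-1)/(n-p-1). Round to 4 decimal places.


Plug in: Adj R^2 = 1 - (1 - 0.3871) * 15/9.
= 1 - 0.6129 * 15/9
= 1 - 9.1935 / 9
= 1 - 1.0215 = -0.0215.

-0.0215


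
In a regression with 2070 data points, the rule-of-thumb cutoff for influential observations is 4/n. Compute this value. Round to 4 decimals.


Cook's distance cutoff = 4/n = 4/2070.
= 0.0019.

0.0019


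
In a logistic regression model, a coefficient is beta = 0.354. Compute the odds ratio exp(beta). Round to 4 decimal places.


exp(0.354) = 1.4248.
So the odds ratio is 1.4248.

1.4248


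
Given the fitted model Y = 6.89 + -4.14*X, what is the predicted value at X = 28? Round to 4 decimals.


Plug X = 28 into Y = 6.89 + -4.14*X:
Y = 6.89 + -115.9200 = -109.0300.

-109.0300


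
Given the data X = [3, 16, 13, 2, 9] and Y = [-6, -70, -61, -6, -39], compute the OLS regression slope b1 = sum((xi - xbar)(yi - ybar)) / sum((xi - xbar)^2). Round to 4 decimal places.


The sample means are xbar = 8.6000 and ybar = -36.4000.
Compute S_xx = 149.2000 and S_xy = -728.8000.
Slope b1 = S_xy / S_xx = -728.8000 / 149.2000 = -4.8847.

-4.8847


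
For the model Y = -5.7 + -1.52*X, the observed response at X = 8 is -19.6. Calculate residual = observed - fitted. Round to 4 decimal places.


Predicted = -5.7 + -1.52 * 8 = -17.8600.
Residual = -19.6 - -17.8600 = -1.7400.

-1.7400


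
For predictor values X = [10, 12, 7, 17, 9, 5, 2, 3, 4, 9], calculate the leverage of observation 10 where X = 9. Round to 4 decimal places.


n = 10, xbar = 7.8000.
SXX = sum((xi - xbar)^2) = 189.6000.
h = 1/10 + (9 - 7.8000)^2 / 189.6000 = 0.1076.

0.1076


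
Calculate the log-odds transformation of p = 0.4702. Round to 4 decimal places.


Compute the odds: 0.4702/0.5298 = 0.8875.
Take the natural log: ln(0.8875) = -0.1193.

-0.1193


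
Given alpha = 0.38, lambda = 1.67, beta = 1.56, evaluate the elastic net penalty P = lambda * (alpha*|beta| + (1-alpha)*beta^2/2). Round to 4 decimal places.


Compute:
L1 = 0.38 * 1.56 = 0.5928.
L2 = 0.62 * 1.56^2 / 2 = 0.7544.
Penalty = 1.67 * (0.5928 + 0.7544) = 2.2499.

2.2499


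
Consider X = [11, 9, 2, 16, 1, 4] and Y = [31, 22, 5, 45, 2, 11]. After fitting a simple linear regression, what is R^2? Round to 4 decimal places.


Fit the OLS line: b0 = -0.9571, b1 = 2.8312.
SSres = 7.9668.
SStot = 1377.3333.
R^2 = 1 - 7.9668/1377.3333 = 0.9942.

0.9942


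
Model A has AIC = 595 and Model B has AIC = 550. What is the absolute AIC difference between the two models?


Compute |595 - 550| = 45.
Model B has the smaller AIC.

45


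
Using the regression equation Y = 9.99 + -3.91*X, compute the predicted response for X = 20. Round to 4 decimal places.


Predicted value:
Y = 9.99 + (-3.91)(20) = 9.99 + -78.2000 = -68.2100.

-68.2100


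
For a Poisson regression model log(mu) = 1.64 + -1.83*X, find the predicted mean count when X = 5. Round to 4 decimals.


Compute eta = 1.64 + -1.83 * 5 = -7.5100.
Apply inverse link: mu = e^-7.5100 = 0.0005.

0.0005


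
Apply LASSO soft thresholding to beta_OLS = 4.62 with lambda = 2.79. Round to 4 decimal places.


Check: |4.62| = 4.62 vs lambda = 2.79.
Since |beta| > lambda, coefficient = sign(beta)*(|beta| - lambda) = 1.8300.
Soft-thresholded coefficient = 1.8300.

1.8300


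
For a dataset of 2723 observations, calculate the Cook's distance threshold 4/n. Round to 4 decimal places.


Cook's distance cutoff = 4/n = 4/2723.
= 0.0015.

0.0015


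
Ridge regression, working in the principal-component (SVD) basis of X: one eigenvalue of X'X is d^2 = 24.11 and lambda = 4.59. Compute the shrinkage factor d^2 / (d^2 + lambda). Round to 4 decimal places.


Compute the denominator: 24.11 + 4.59 = 28.7000.
Shrinkage factor = 24.11 / 28.7000 = 0.8401.

0.8401


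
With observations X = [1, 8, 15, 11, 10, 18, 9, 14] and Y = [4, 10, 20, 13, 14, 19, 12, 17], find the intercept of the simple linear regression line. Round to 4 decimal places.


First find the slope: b1 = 0.9773.
Means: xbar = 10.7500, ybar = 13.6250.
b0 = ybar - b1 * xbar = 13.6250 - 0.9773 * 10.7500 = 3.1187.

3.1187


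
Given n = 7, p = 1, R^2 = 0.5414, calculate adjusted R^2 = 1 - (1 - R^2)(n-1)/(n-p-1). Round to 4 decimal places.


Plug in: Adj R^2 = 1 - (1 - 0.5414) * 6/5.
= 1 - 0.4586 * 6/5
= 1 - 2.7516 / 5
= 1 - 0.5503 = 0.4497.

0.4497


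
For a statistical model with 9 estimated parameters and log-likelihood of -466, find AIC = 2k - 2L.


AIC = 2k - 2*loglik = 2(9) - 2(-466).
= 18 + 932 = 950.

950


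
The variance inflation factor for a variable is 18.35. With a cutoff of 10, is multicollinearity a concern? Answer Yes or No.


The threshold is 10.
VIF = 18.35 is >= 10.
Multicollinearity indication: Yes.

Yes


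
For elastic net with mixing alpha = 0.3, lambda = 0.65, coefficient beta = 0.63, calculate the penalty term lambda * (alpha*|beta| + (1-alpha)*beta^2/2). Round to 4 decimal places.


L1 component = 0.3 * |0.63| = 0.1890.
L2 component = 0.7 * 0.63^2 / 2 = 0.1389.
Penalty = 0.65 * (0.1890 + 0.1389) = 0.65 * 0.3279 = 0.2131.

0.2131


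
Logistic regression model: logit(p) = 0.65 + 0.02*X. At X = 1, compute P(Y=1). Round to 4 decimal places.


Compute z = 0.65 + (0.02)(1) = 0.6700.
exp(-z) = 0.5117.
P = 1/(1 + 0.5117) = 0.6615.

0.6615


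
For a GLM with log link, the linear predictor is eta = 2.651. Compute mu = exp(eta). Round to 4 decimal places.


The inverse log link gives:
mu = exp(2.651) = 14.1682.

14.1682


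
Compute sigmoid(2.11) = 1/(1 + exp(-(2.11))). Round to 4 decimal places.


Compute exp(-2.1100) = 0.1212.
Sigmoid = 1 / (1 + 0.1212) = 1 / 1.1212 = 0.8919.

0.8919


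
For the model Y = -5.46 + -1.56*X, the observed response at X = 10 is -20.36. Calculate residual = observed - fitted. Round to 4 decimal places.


Fitted value at X = 10 is yhat = -5.46 + -1.56*10 = -21.0600.
Residual = -20.36 - -21.0600 = 0.7000.

0.7000


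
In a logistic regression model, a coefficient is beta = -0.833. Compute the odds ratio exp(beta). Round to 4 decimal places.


Odds ratio = exp(beta) = exp(-0.833).
= 0.4347.

0.4347


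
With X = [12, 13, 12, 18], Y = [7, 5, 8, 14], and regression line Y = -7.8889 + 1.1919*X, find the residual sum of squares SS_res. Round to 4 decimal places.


For each point, residual = actual - predicted.
Residuals: [0.5861, -2.6058, 1.5861, 0.4347].
Sum of squared residuals = 9.8384.

9.8384


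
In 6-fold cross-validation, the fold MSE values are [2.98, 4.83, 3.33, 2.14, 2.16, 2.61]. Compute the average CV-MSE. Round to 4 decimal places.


Add all fold MSEs: 18.0500.
Divide by k = 6: 18.0500/6 = 3.0083.

3.0083


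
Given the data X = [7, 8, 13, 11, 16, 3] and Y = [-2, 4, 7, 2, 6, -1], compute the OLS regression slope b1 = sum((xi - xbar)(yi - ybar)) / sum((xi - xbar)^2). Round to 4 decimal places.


The sample means are xbar = 9.6667 and ybar = 2.6667.
Compute S_xx = 107.3333 and S_xy = 69.3333.
Slope b1 = S_xy / S_xx = 69.3333 / 107.3333 = 0.6460.

0.6460


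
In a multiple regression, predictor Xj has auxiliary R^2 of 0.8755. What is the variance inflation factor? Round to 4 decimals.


Denominator: 1 - 0.8755 = 0.1245.
VIF = 1 / 0.1245 = 8.0321.

8.0321


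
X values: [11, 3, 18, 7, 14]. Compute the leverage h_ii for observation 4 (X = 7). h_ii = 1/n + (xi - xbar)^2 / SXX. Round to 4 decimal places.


Compute xbar = 10.6000 with n = 5 observations.
SXX = 137.2000.
Leverage = 1/5 + (7 - 10.6000)^2/137.2000 = 0.2945.

0.2945


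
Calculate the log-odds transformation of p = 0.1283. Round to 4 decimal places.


1 - p = 0.8717.
p/(1-p) = 0.1472.
logit = ln(0.1472) = -1.9161.

-1.9161


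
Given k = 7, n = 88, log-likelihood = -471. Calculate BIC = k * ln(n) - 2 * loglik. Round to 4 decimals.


Compute k*ln(n) = 7*ln(88) = 7*4.477337 = 31.341359.
Then -2*loglik = 942.
BIC = 31.341359 + 942 = 973.341359, which rounds to 973.3414.

973.3414


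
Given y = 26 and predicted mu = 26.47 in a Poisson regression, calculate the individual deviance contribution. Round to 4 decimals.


Compute y*ln(y/mu) = 26*ln(26/26.47) = 26*-0.017915 = -0.465790.
y - mu = -0.47.
D = 2*(-0.465790 - (-0.47)) = 0.008420, which rounds to 0.0084.

0.0084


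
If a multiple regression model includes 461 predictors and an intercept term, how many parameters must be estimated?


Each predictor gets one coefficient, plus one intercept.
Total parameters = 461 + 1 = 462.

462


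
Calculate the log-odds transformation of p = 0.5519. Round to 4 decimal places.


The odds are p/(1-p) = 0.5519 / 0.4481 = 1.2316.
logit(p) = ln(1.2316) = 0.2084.

0.2084


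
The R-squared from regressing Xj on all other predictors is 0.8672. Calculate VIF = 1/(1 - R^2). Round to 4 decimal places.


VIF = 1 / (1 - 0.8672).
= 1 / 0.1328 = 7.5301.

7.5301


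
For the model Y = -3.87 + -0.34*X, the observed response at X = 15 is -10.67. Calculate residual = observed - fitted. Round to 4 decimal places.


Predicted = -3.87 + -0.34 * 15 = -8.9700.
Residual = -10.67 - -8.9700 = -1.7000.

-1.7000


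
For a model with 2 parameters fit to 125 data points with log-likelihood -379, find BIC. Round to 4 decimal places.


k * ln(n) = 2 * ln(125) = 2 * 4.828314 = 9.656628.
-2 * loglik = -2 * (-379) = 758.
BIC = 9.656628 + 758 = 767.656628, which rounds to 767.6566.

767.6566


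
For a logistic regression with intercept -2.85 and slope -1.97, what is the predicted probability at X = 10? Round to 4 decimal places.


Linear predictor: z = -2.85 + -1.97 * 10 = -22.5500.
P = 1/(1 + exp(22.5500)) = 1/(1 + 6213561009.3492) = 0.0000.

0.0000


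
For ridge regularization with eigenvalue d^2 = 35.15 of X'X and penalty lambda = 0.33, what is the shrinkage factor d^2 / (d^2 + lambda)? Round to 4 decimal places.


Compute the denominator: 35.15 + 0.33 = 35.4800.
Shrinkage factor = 35.15 / 35.4800 = 0.9907.

0.9907


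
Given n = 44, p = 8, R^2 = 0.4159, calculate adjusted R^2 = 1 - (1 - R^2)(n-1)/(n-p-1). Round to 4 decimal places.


Adjusted R^2 = 1 - (1 - R^2) * (n-1)/(n-p-1).
(1 - R^2) = 0.5841.
(n-1)/(n-p-1) = 43/35.
(1 - R^2) * (n-1) = 0.5841 * 43 = 25.1163.
Divide by (n-p-1): 25.1163 / 35 = 0.7176.
Adj R^2 = 1 - 0.7176 = 0.2824.

0.2824


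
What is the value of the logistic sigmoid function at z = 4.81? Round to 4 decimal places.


First, exp(-4.8100) = 0.0081.
Then sigma(z) = 1/(1 + 0.0081) = 0.9919.

0.9919


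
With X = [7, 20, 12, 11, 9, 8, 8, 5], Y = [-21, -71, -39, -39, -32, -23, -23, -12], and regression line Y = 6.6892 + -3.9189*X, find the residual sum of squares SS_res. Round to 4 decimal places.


For each point, residual = actual - predicted.
Residuals: [-0.2569, 0.6888, 1.3376, -2.5813, -3.4191, 1.6620, 1.6620, 0.9053].
Sum of squared residuals = 27.0270.

27.0270


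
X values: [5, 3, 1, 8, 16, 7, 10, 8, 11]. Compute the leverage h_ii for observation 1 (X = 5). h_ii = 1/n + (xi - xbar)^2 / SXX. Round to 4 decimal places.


Compute xbar = 7.6667 with n = 9 observations.
SXX = 160.0000.
Leverage = 1/9 + (5 - 7.6667)^2/160.0000 = 0.1556.

0.1556


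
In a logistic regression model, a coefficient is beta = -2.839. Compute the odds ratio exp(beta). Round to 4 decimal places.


The odds ratio is computed as:
OR = e^(-2.839) = 0.0585.

0.0585


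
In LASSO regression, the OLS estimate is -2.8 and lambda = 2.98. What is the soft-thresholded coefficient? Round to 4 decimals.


Absolute value: |-2.8| = 2.8.
Compare to lambda = 2.98.
Since |beta| <= lambda, the coefficient is set to 0.

0.0000


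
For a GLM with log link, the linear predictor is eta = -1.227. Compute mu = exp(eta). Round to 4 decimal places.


mu = exp(eta) = exp(-1.227).
= 0.2932.

0.2932


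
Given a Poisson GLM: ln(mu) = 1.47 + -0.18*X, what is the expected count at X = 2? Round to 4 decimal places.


Linear predictor: eta = 1.47 + (-0.18)(2) = 1.1100.
Expected count: mu = exp(1.1100) = 3.0344.

3.0344


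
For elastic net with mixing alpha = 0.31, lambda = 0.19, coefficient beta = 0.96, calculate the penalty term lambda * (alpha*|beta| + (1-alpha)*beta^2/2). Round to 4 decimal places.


L1 component = 0.31 * |0.96| = 0.2976.
L2 component = 0.69 * 0.96^2 / 2 = 0.3180.
Penalty = 0.19 * (0.2976 + 0.3180) = 0.19 * 0.6156 = 0.1170.

0.1170


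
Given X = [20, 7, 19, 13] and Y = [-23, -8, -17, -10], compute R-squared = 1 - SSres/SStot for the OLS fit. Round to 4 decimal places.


After computing the OLS fit (b0=0.8943, b1=-1.0437):
SSres = 22.5425, SStot = 141.0000.
R^2 = 1 - 22.5425/141.0000 = 0.8401.

0.8401


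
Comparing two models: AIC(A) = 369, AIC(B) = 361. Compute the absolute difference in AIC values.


Compute |369 - 361| = 8.
Model B has the smaller AIC.

8


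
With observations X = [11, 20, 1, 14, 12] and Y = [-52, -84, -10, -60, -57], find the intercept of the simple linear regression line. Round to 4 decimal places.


Compute b1 = -3.8858 from the OLS formula.
With xbar = 11.6000 and ybar = -52.6000, the intercept is:
b0 = -52.6000 - -3.8858 * 11.6000 = -7.5243.

-7.5243


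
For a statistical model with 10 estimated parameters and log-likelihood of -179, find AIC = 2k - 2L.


AIC = 2*10 - 2*(-179).
= 20 + 358 = 378.

378


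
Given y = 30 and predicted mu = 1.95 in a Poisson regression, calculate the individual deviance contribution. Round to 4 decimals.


First: ln(30/1.95) = 2.733368.
Then: 30 * 2.733368 = 82.001040.
y - mu = 30 - 1.95 = 28.05.
D = 2(82.001040 - 28.05) = 107.902080, which rounds to 107.9021.

107.9021


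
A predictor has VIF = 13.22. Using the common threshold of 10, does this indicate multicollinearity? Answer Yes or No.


The threshold is 10.
VIF = 13.22 is >= 10.
Multicollinearity indication: Yes.

Yes


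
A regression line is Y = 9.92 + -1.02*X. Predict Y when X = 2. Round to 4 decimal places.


Predicted value:
Y = 9.92 + (-1.02)(2) = 9.92 + -2.0400 = 7.8800.

7.8800


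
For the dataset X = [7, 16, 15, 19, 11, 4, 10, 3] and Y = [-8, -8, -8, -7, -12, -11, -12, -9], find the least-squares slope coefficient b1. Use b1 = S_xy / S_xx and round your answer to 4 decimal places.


First compute the means: xbar = 10.6250, ybar = -9.3750.
Then S_xx = sum((xi - xbar)^2) = 233.8750.
S_xy = sum((xi - xbar)(yi - ybar)) = 36.8750.
b1 = S_xy / S_xx = 36.8750 / 233.8750 = 0.1577.

0.1577


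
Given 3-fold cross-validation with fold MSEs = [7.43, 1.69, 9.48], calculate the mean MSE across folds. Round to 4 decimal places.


Total MSE across folds = 18.6000.
CV-MSE = 18.6000/3 = 6.2000.

6.2000


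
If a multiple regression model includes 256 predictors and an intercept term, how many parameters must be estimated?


Each predictor gets one coefficient, plus one intercept.
Total parameters = 256 + 1 = 257.

257


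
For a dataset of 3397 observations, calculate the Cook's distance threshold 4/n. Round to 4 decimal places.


Cook's distance cutoff = 4/n = 4/3397.
= 0.0012.

0.0012


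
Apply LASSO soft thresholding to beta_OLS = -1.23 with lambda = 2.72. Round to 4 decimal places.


Absolute value: |-1.23| = 1.23.
Compare to lambda = 2.72.
Since |beta| <= lambda, the coefficient is set to 0.

0.0000


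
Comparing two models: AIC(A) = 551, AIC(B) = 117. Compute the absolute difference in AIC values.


Absolute difference = |551 - 117| = 434.
The model with lower AIC (B) is preferred.

434


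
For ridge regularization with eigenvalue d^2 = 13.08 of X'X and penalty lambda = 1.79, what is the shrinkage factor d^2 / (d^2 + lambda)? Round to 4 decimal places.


Denominator = d^2 + lambda = 13.08 + 1.79 = 14.8700.
Shrinkage = 13.08 / 14.8700 = 0.8796.

0.8796


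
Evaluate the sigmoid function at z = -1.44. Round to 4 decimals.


exp(1.4400) = 4.2207.
1 + exp(-z) = 5.2207.
sigmoid = 1/5.2207 = 0.1915.

0.1915


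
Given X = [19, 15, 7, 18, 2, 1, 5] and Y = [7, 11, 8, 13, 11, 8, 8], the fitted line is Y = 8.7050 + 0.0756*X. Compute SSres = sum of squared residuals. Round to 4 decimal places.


For each point, residual = actual - predicted.
Residuals: [-3.1414, 1.1610, -1.2342, 2.9342, 2.1438, -0.7806, -1.0830].
Sum of squared residuals = 27.7272.

27.7272


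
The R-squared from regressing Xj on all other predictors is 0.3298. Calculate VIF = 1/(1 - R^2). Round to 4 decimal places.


Denominator: 1 - 0.3298 = 0.6702.
VIF = 1 / 0.6702 = 1.4921.

1.4921


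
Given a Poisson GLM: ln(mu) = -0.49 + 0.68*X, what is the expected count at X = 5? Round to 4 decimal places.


Compute eta = -0.49 + 0.68 * 5 = 2.9100.
Apply inverse link: mu = e^2.9100 = 18.3568.

18.3568


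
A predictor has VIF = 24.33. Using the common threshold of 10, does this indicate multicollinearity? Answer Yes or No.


The threshold is 10.
VIF = 24.33 is >= 10.
Multicollinearity indication: Yes.

Yes


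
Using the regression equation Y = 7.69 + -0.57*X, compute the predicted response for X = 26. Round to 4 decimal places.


Plug X = 26 into Y = 7.69 + -0.57*X:
Y = 7.69 + -14.8200 = -7.1300.

-7.1300


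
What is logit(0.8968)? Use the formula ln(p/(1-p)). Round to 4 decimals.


The odds are p/(1-p) = 0.8968 / 0.1032 = 8.6899.
logit(p) = ln(8.6899) = 2.1622.

2.1622


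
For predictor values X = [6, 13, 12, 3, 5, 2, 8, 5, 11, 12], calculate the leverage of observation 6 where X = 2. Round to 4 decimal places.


n = 10, xbar = 7.7000.
SXX = sum((xi - xbar)^2) = 148.1000.
h = 1/10 + (2 - 7.7000)^2 / 148.1000 = 0.3194.

0.3194


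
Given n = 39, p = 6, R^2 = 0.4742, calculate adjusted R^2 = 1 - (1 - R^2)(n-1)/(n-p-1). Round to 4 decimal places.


Plug in: Adj R^2 = 1 - (1 - 0.4742) * 38/32.
= 1 - 0.5258 * 38/32
= 1 - 19.9804 / 32
= 1 - 0.6244 = 0.3756.

0.3756


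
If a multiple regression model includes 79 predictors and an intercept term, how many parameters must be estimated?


Each predictor gets one coefficient, plus one intercept.
Total parameters = 79 + 1 = 80.

80


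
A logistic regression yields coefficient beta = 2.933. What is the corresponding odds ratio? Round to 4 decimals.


Odds ratio = exp(beta) = exp(2.933).
= 18.7839.

18.7839


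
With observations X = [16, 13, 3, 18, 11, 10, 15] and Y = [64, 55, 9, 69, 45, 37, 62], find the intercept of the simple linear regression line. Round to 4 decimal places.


The slope is b1 = 4.1618.
Sample means are xbar = 12.2857 and ybar = 48.7143.
Intercept: b0 = 48.7143 - (4.1618)(12.2857) = -2.4167.

-2.4167


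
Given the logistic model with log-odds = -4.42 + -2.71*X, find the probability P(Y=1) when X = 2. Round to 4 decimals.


z = -4.42 + -2.71 * 2 = -9.8400.
Sigmoid: P = 1 / (1 + exp(9.8400)) = 0.0001.

0.0001


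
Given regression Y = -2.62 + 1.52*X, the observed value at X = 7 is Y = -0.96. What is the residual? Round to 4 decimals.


Compute yhat = -2.62 + (1.52)(7) = 8.0200.
Residual = actual - predicted = -0.96 - 8.0200 = -8.9800.

-8.9800


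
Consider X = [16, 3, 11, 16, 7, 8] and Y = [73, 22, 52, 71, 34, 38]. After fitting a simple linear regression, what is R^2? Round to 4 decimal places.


Fit the OLS line: b0 = 7.9431, b1 = 3.9728.
SSres = 13.2336.
SStot = 2141.3333.
R^2 = 1 - 13.2336/2141.3333 = 0.9938.

0.9938


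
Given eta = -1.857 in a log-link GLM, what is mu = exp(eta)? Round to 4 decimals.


Apply the inverse link:
mu = e^-1.857 = 0.1561.

0.1561


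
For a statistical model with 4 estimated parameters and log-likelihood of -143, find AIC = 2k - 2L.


AIC = 2*4 - 2*(-143).
= 8 + 286 = 294.

294


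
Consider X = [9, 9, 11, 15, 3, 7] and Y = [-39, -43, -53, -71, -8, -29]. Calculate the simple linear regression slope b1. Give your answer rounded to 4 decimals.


First compute the means: xbar = 9.0000, ybar = -40.5000.
Then S_xx = sum((xi - xbar)^2) = 80.0000.
S_xy = sum((xi - xbar)(yi - ybar)) = -426.0000.
b1 = S_xy / S_xx = -426.0000 / 80.0000 = -5.3250.

-5.3250


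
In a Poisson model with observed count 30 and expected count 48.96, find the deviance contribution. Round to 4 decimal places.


y/mu = 30/48.96 = 0.612745 (approx.), and ln(30/48.96) = -0.489806.
y * ln(y/mu) = 30 * -0.489806 = -14.694180.
y - mu = -18.96.
D = 2 * (-14.694180 - -18.96) = 8.531640, which rounds to 8.5316.

8.5316


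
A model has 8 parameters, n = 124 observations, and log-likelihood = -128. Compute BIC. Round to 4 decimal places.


Compute k*ln(n) = 8*ln(124) = 8*4.820282 = 38.562256.
Then -2*loglik = 256.
BIC = 38.562256 + 256 = 294.562256, which rounds to 294.5623.

294.5623


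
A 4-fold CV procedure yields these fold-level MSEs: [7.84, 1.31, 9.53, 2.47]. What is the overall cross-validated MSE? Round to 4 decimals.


Total MSE across folds = 21.1500.
CV-MSE = 21.1500/4 = 5.2875.

5.2875


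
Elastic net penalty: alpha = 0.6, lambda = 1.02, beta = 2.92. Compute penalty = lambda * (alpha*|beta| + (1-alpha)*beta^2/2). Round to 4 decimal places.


Compute:
L1 = 0.6 * 2.92 = 1.7520.
L2 = 0.4 * 2.92^2 / 2 = 1.7053.
Penalty = 1.02 * (1.7520 + 1.7053) = 3.5264.

3.5264


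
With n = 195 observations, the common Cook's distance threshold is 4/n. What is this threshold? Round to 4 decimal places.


Using the rule of thumb:
Threshold = 4 / 195 = 0.0205.

0.0205


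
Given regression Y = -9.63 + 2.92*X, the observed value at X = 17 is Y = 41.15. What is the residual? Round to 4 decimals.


Predicted = -9.63 + 2.92 * 17 = 40.0100.
Residual = 41.15 - 40.0100 = 1.1400.

1.1400


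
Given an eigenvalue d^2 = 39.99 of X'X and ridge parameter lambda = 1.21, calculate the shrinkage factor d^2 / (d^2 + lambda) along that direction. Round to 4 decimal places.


Compute the denominator: 39.99 + 1.21 = 41.2000.
Shrinkage factor = 39.99 / 41.2000 = 0.9706.

0.9706


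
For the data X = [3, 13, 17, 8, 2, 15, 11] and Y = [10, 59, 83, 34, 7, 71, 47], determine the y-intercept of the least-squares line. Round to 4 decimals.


The slope is b1 = 5.0306.
Sample means are xbar = 9.8571 and ybar = 44.4286.
Intercept: b0 = 44.4286 - (5.0306)(9.8571) = -5.1586.

-5.1586


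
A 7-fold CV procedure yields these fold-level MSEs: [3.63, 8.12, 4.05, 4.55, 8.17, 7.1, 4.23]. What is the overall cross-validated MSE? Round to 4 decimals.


Sum of fold MSEs = 39.8500.
Average = 39.8500 / 7 = 5.6929.

5.6929


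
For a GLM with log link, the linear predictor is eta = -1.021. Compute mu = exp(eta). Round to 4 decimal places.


mu = exp(eta) = exp(-1.021).
= 0.3602.

0.3602


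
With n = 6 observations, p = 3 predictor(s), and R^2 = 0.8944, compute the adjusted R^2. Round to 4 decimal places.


Adjusted R^2 = 1 - (1 - R^2) * (n-1)/(n-p-1).
(1 - R^2) = 0.1056.
(n-1)/(n-p-1) = 5/2.
(1 - R^2) * (n-1) = 0.1056 * 5 = 0.5280.
Divide by (n-p-1): 0.5280 / 2 = 0.2640.
Adj R^2 = 1 - 0.2640 = 0.7360.

0.7360


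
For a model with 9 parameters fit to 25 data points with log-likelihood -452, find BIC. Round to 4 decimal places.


ln(25) = 3.218876.
k * ln(n) = 9 * 3.218876 = 28.969884.
-2L = 904.
BIC = 28.969884 + 904 = 932.969884, which rounds to 932.9699.

932.9699


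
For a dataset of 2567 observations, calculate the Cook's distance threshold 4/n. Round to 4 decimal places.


The threshold is 4/n.
4/2567 = 0.0016.

0.0016


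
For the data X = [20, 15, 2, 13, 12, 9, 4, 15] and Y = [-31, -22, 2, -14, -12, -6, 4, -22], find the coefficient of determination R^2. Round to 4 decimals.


After computing the OLS fit (b0=9.9085, b1=-2.0030):
SSres = 40.8728, SStot = 1049.8750.
R^2 = 1 - 40.8728/1049.8750 = 0.9611.

0.9611


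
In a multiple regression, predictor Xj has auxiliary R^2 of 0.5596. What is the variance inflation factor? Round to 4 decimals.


Denominator: 1 - 0.5596 = 0.4404.
VIF = 1 / 0.4404 = 2.2707.

2.2707


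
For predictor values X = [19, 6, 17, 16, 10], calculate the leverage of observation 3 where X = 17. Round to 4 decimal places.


Mean of X: xbar = 13.6000.
SXX = 117.2000.
For X = 17: h = 1/5 + (17 - 13.6000)^2/117.2000 = 0.2986.

0.2986


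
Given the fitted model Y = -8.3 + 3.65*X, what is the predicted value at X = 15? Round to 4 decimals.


Plug X = 15 into Y = -8.3 + 3.65*X:
Y = -8.3 + 54.7500 = 46.4500.

46.4500


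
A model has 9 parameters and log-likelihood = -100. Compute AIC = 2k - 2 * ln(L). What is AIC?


AIC = 2k - 2*loglik = 2(9) - 2(-100).
= 18 + 200 = 218.

218


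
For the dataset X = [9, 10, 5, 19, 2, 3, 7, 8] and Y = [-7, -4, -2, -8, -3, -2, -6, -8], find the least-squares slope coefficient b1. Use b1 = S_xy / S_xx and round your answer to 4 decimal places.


The sample means are xbar = 7.8750 and ybar = -5.0000.
Compute S_xx = 196.8750 and S_xy = -68.0000.
Slope b1 = S_xy / S_xx = -68.0000 / 196.8750 = -0.3454.

-0.3454


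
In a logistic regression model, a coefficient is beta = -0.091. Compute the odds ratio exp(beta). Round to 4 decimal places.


exp(-0.091) = 0.9130.
So the odds ratio is 0.9130.

0.9130


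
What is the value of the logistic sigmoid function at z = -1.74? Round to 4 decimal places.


First, exp(1.7400) = 5.6973.
Then sigma(z) = 1/(1 + 5.6973) = 0.1493.

0.1493


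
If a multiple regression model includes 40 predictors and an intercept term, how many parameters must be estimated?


Total coefficients = number of predictors + 1 (for the intercept).
= 40 + 1 = 41.

41


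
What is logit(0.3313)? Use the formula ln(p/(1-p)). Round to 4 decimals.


Compute the odds: 0.3313/0.6687 = 0.4954.
Take the natural log: ln(0.4954) = -0.7023.

-0.7023


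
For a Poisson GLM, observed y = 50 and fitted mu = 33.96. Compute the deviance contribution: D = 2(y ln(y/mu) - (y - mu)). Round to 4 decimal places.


Compute y*ln(y/mu) = 50*ln(50/33.96) = 50*0.386840 = 19.342000.
y - mu = 16.04.
D = 2*(19.342000 - (16.04)) = 6.604000, which rounds to 6.6040.

6.6040


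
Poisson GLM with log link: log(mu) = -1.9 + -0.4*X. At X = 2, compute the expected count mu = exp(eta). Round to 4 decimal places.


Compute eta = -1.9 + -0.4 * 2 = -2.7000.
Apply inverse link: mu = e^-2.7000 = 0.0672.

0.0672


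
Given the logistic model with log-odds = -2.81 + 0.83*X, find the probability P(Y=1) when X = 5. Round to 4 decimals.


Linear predictor: z = -2.81 + 0.83 * 5 = 1.3400.
P = 1/(1 + exp(-1.3400)) = 1/(1 + 0.2618) = 0.7925.

0.7925


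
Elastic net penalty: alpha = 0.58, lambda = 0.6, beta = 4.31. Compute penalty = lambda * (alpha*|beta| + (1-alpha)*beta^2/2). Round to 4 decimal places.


alpha * |beta| = 0.58 * 4.31 = 2.4998.
(1-alpha) * beta^2/2 = 0.42 * 18.5761/2 = 3.9010.
Total = 0.6 * (2.4998 + 3.9010) = 3.8405.

3.8405


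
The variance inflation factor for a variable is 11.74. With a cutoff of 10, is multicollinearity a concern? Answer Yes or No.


Check: VIF = 11.74 vs threshold = 10.
Since 11.74 >= 10, the answer is Yes.

Yes


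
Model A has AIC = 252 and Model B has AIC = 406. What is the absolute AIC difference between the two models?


Compute |252 - 406| = 154.
Model A has the smaller AIC.

154


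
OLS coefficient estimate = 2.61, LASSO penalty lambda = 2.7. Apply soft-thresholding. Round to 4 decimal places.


Absolute value: |2.61| = 2.61.
Compare to lambda = 2.7.
Since |beta| <= lambda, the coefficient is set to 0.

0.0000


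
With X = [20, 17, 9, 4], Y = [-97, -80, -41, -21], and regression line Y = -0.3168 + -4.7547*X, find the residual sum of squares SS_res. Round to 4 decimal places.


Compute predicted values, then residuals = yi - yhat_i.
Residuals: [-1.5892, 1.1467, 2.1091, -1.6644].
SSres = sum(residual^2) = 11.0590.

11.0590


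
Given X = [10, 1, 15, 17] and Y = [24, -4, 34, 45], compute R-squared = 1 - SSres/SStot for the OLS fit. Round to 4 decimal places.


After computing the OLS fit (b0=-6.6907, b1=2.9247):
SSres = 16.1342, SStot = 1322.7500.
R^2 = 1 - 16.1342/1322.7500 = 0.9878.

0.9878


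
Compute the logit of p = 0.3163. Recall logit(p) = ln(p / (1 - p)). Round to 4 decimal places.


The odds are p/(1-p) = 0.3163 / 0.6837 = 0.4626.
logit(p) = ln(0.4626) = -0.7708.

-0.7708


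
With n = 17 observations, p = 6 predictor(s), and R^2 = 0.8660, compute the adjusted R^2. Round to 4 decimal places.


Using the formula:
(1 - 0.8660) = 0.1340.
Multiply by 16/10: 0.1340 * 16 = 2.1440, then 2.1440 / 10 = 0.2144.
Adj R^2 = 1 - 0.2144 = 0.7856.

0.7856


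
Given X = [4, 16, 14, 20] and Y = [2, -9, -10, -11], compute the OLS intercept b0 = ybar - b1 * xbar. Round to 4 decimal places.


Compute b1 = -0.8489 from the OLS formula.
With xbar = 13.5000 and ybar = -7.0000, the intercept is:
b0 = -7.0000 - -0.8489 * 13.5000 = 4.4604.

4.4604


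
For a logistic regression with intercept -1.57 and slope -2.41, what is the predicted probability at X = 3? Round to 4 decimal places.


z = -1.57 + -2.41 * 3 = -8.8000.
Sigmoid: P = 1 / (1 + exp(8.8000)) = 0.0002.

0.0002


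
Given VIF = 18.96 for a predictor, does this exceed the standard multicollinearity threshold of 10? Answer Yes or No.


The threshold is 10.
VIF = 18.96 is >= 10.
Multicollinearity indication: Yes.

Yes


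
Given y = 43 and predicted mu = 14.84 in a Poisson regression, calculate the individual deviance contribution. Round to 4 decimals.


First: ln(43/14.84) = 1.063874.
Then: 43 * 1.063874 = 45.746582.
y - mu = 43 - 14.84 = 28.16.
D = 2(45.746582 - 28.16) = 35.173164, which rounds to 35.1732.

35.1732


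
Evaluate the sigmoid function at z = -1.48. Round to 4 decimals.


Compute exp(1.4800) = 4.3929.
Sigmoid = 1 / (1 + 4.3929) = 1 / 5.3929 = 0.1854.

0.1854


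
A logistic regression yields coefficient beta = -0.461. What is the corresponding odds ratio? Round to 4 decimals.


The odds ratio is computed as:
OR = e^(-0.461) = 0.6307.

0.6307


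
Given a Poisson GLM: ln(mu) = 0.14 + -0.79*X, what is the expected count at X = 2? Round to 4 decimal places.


Linear predictor: eta = 0.14 + (-0.79)(2) = -1.4400.
Expected count: mu = exp(-1.4400) = 0.2369.

0.2369


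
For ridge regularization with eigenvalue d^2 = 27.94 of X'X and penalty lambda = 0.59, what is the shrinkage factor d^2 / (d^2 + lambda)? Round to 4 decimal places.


Compute the denominator: 27.94 + 0.59 = 28.5300.
Shrinkage factor = 27.94 / 28.5300 = 0.9793.

0.9793


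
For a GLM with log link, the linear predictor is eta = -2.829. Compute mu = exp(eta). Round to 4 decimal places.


mu = exp(eta) = exp(-2.829).
= 0.0591.

0.0591


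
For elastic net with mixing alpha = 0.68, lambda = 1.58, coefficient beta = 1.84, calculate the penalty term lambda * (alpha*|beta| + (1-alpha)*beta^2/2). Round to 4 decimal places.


L1 component = 0.68 * |1.84| = 1.2512.
L2 component = 0.32 * 1.84^2 / 2 = 0.5417.
Penalty = 1.58 * (1.2512 + 0.5417) = 1.58 * 1.7929 = 2.8328.

2.8328


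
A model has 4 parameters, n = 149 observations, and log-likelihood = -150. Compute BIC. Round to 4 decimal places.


k * ln(n) = 4 * ln(149) = 4 * 5.003946 = 20.015784.
-2 * loglik = -2 * (-150) = 300.
BIC = 20.015784 + 300 = 320.015784, which rounds to 320.0158.

320.0158


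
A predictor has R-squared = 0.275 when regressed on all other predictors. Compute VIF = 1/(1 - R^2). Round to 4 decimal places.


Denominator: 1 - 0.275 = 0.725.
VIF = 1 / 0.725 = 1.3793.

1.3793


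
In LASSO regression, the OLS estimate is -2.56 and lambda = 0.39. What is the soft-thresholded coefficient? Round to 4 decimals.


Absolute value: |-2.56| = 2.56.
Compare to lambda = 0.39.
Since |beta| > lambda, coefficient = sign(beta)*(|beta| - lambda) = -2.1700.

-2.1700


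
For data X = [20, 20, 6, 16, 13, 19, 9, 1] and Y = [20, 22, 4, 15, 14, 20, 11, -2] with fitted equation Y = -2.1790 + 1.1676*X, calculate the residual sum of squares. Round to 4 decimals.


For each point, residual = actual - predicted.
Residuals: [-1.1730, 0.8270, -0.8266, -1.5026, 1.0002, -0.0054, 2.6706, -0.9886].
Sum of squared residuals = 14.1108.

14.1108


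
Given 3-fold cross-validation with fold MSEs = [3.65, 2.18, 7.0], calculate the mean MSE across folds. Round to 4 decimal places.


Add all fold MSEs: 12.8300.
Divide by k = 3: 12.8300/3 = 4.2767.

4.2767


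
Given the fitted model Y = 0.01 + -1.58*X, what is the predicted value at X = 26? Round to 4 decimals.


Plug X = 26 into Y = 0.01 + -1.58*X:
Y = 0.01 + -41.0800 = -41.0700.

-41.0700


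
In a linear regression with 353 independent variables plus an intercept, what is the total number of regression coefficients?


Total coefficients = number of predictors + 1 (for the intercept).
= 353 + 1 = 354.

354


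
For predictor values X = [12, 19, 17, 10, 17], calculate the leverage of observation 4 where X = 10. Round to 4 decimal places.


Compute xbar = 15.0000 with n = 5 observations.
SXX = 58.0000.
Leverage = 1/5 + (10 - 15.0000)^2/58.0000 = 0.6310.

0.6310


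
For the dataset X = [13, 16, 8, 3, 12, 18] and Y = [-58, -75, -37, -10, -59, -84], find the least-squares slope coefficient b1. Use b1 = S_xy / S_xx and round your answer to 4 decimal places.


Calculate xbar = 11.6667, ybar = -53.8333.
S_xx = 149.3333, S_xy = -731.6667.
Using b1 = S_xy / S_xx = -731.6667 / 149.3333, we get b1 = -4.8996.

-4.8996


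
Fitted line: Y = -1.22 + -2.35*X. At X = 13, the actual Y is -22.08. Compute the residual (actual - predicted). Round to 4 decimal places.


Predicted = -1.22 + -2.35 * 13 = -31.7700.
Residual = -22.08 - -31.7700 = 9.6900.

9.6900


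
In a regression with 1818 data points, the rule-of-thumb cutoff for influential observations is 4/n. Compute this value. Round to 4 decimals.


The threshold is 4/n.
4/1818 = 0.0022.

0.0022


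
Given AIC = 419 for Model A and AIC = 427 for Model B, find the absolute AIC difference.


|AIC_A - AIC_B| = |419 - 427| = 8.
Model A is preferred (lower AIC).

8


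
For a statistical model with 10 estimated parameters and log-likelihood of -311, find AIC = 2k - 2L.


AIC = 2*10 - 2*(-311).
= 20 + 622 = 642.

642


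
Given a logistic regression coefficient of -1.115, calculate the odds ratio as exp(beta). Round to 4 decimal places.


Odds ratio = exp(beta) = exp(-1.115).
= 0.3279.

0.3279


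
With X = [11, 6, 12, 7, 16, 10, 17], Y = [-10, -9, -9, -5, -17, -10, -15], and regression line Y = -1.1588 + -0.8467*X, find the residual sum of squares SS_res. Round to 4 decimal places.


For each point, residual = actual - predicted.
Residuals: [0.4725, -2.7610, 2.3192, 2.0857, -2.2940, -0.3742, 0.5527].
Sum of squared residuals = 23.2831.

23.2831


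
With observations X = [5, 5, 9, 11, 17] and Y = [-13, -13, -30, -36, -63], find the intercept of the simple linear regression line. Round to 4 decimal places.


Compute b1 = -4.1331 from the OLS formula.
With xbar = 9.4000 and ybar = -31.0000, the intercept is:
b0 = -31.0000 - -4.1331 * 9.4000 = 7.8508.

7.8508


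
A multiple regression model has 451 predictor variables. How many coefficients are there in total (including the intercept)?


Total coefficients = number of predictors + 1 (for the intercept).
= 451 + 1 = 452.

452


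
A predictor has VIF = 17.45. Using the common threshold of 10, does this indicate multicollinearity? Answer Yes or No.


Compare VIF = 17.45 to the threshold of 10.
17.45 >= 10, so the answer is Yes.

Yes


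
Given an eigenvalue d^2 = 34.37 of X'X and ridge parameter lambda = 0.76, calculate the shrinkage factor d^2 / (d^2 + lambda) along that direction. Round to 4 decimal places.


d^2 + lambda = 34.37 + 0.76 = 35.1300.
Shrinkage factor = 34.37/35.1300 = 0.9784.

0.9784


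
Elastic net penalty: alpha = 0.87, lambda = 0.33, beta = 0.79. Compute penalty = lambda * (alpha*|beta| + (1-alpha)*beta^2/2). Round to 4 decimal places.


L1 component = 0.87 * |0.79| = 0.6873.
L2 component = 0.13 * 0.79^2 / 2 = 0.0406.
Penalty = 0.33 * (0.6873 + 0.0406) = 0.33 * 0.7279 = 0.2402.

0.2402


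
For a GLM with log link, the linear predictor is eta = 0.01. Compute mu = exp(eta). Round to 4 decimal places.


Apply the inverse link:
mu = e^0.01 = 1.0101.

1.0101


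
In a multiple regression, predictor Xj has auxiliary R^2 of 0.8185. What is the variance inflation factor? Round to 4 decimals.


VIF = 1 / (1 - 0.8185).
= 1 / 0.1815 = 5.5096.

5.5096


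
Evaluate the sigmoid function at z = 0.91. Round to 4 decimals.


Compute exp(-0.9100) = 0.4025.
Sigmoid = 1 / (1 + 0.4025) = 1 / 1.4025 = 0.7130.

0.7130


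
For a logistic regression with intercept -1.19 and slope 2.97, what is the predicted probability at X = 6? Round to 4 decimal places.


Linear predictor: z = -1.19 + 2.97 * 6 = 16.6300.
P = 1/(1 + exp(-16.6300)) = 1/(1 + 0.0000) = 1.0000.

1.0000


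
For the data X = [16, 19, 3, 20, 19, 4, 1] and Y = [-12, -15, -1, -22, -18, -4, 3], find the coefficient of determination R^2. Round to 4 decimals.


After computing the OLS fit (b0=2.4723, b1=-1.0525):
SSres = 31.6343, SStot = 522.8571.
R^2 = 1 - 31.6343/522.8571 = 0.9395.

0.9395


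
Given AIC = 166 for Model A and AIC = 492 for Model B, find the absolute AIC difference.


Absolute difference = |166 - 492| = 326.
The model with lower AIC (A) is preferred.

326


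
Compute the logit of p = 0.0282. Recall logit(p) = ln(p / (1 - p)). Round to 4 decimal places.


Compute the odds: 0.0282/0.9718 = 0.0290.
Take the natural log: ln(0.0290) = -3.5398.

-3.5398


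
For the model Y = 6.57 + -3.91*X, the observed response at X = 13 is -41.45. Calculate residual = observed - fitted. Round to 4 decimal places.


Compute yhat = 6.57 + (-3.91)(13) = -44.2600.
Residual = actual - predicted = -41.45 - -44.2600 = 2.8100.

2.8100


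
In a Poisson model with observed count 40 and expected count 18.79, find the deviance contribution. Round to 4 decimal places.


y/mu = 40/18.79 = 2.128792 (approx.), and ln(40/18.79) = 0.755555.
y * ln(y/mu) = 40 * 0.755555 = 30.222200.
y - mu = 21.21.
D = 2 * (30.222200 - 21.21) = 18.024400, which rounds to 18.0244.

18.0244


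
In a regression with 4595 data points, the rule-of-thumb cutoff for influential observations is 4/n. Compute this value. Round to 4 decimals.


The threshold is 4/n.
4/4595 = 0.0009.

0.0009


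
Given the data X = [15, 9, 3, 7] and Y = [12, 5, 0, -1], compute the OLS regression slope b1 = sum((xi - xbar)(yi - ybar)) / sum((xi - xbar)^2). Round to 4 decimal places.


Calculate xbar = 8.5000, ybar = 4.0000.
S_xx = 75.0000, S_xy = 82.0000.
Using b1 = S_xy / S_xx = 82.0000 / 75.0000, we get b1 = 1.0933.

1.0933
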